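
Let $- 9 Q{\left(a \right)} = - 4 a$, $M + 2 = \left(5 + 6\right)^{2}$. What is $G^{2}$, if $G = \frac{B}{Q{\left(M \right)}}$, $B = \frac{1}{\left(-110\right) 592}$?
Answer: $\frac{81}{960821448294400} \approx 8.4303 \cdot 10^{-14}$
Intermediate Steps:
$M = 119$ ($M = -2 + \left(5 + 6\right)^{2} = -2 + 11^{2} = -2 + 121 = 119$)
$Q{\left(a \right)} = \frac{4 a}{9}$ ($Q{\left(a \right)} = - \frac{\left(-4\right) a}{9} = \frac{4 a}{9}$)
$B = - \frac{1}{65120}$ ($B = \left(- \frac{1}{110}\right) \frac{1}{592} = - \frac{1}{65120} \approx -1.5356 \cdot 10^{-5}$)
$G = - \frac{9}{30997120}$ ($G = - \frac{1}{65120 \cdot \frac{4}{9} \cdot 119} = - \frac{1}{65120 \cdot \frac{476}{9}} = \left(- \frac{1}{65120}\right) \frac{9}{476} = - \frac{9}{30997120} \approx -2.9035 \cdot 10^{-7}$)
$G^{2} = \left(- \frac{9}{30997120}\right)^{2} = \frac{81}{960821448294400}$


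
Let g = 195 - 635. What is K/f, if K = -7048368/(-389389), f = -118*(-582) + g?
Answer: 1762092/6642586951 ≈ 0.00026527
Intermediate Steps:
g = -440
f = 68236 (f = -118*(-582) - 440 = 68676 - 440 = 68236)
K = 7048368/389389 (K = -7048368*(-1/389389) = 7048368/389389 ≈ 18.101)
K/f = (7048368/389389)/68236 = (7048368/389389)*(1/68236) = 1762092/6642586951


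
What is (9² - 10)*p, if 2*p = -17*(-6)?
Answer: 3621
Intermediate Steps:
p = 51 (p = (-17*(-6))/2 = (½)*102 = 51)
(9² - 10)*p = (9² - 10)*51 = (81 - 10)*51 = 71*51 = 3621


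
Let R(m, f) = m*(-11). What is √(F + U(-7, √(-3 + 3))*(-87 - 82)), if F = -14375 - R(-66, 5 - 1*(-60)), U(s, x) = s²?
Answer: 3*I*√2598 ≈ 152.91*I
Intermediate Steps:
R(m, f) = -11*m
F = -15101 (F = -14375 - (-11)*(-66) = -14375 - 1*726 = -14375 - 726 = -15101)
√(F + U(-7, √(-3 + 3))*(-87 - 82)) = √(-15101 + (-7)²*(-87 - 82)) = √(-15101 + 49*(-169)) = √(-15101 - 8281) = √(-23382) = 3*I*√2598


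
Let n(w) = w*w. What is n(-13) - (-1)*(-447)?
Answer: -278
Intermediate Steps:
n(w) = w**2
n(-13) - (-1)*(-447) = (-13)**2 - (-1)*(-447) = 169 - 1*447 = 169 - 447 = -278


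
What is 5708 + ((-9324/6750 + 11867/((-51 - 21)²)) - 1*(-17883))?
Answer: 15287556271/648000 ≈ 23592.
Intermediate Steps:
5708 + ((-9324/6750 + 11867/((-51 - 21)²)) - 1*(-17883)) = 5708 + ((-9324*1/6750 + 11867/((-72)²)) + 17883) = 5708 + ((-518/375 + 11867/5184) + 17883) = 5708 + (588271/648000 + 17883) = 5708 + 11588772271/648000 = 15287556271/648000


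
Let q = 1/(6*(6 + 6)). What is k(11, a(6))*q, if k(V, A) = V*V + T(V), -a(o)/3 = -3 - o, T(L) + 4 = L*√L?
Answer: 13/8 + 11*√11/72 ≈ 2.1317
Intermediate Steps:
q = 1/72 (q = 1/(6*12) = 1/72 ≈ 0.013889)
T(L) = -4 + L^(3/2) (T(L) = -4 + L*√L = -4 + L^(3/2))
a(o) = 9 + 3*o (a(o) = -3*(-3 - o) = 9 + 3*o)
k(V, A) = -4 + V² + V^(3/2) (k(V, A) = V*V + (-4 + V^(3/2)) = V² + (-4 + V^(3/2)) = -4 + V² + V^(3/2))
k(11, a(6))*q = (-4 + 11² + 11^(3/2))*(1/72) = (-4 + 121 + 11*√11)*(1/72) = (117 + 11*√11)*(1/72) = 13/8 + 11*√11/72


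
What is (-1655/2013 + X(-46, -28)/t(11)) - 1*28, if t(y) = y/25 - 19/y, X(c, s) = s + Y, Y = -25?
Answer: 977861/79178 ≈ 12.350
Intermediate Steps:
X(c, s) = -25 + s (X(c, s) = s - 25 = -25 + s)
t(y) = -19/y + y/25 (t(y) = y*(1/25) - 19/y = y/25 - 19/y = -19/y + y/25)
(-1655/2013 + X(-46, -28)/t(11)) - 1*28 = (-1655/2013 + (-25 - 28)/(-19/11 + (1/25)*11)) - 1*28 = (-1655*1/2013 - 53/(-19*1/11 + 11/25)) - 28 = (-1655/2013 - 53/(-19/11 + 11/25)) - 28 = (-1655/2013 - 53/(-354/275)) - 28 = (-1655/2013 - 53*(-275/354)) - 28 = (-1655/2013 + 14575/354) - 28 = 3194845/79178 - 28 = 977861/79178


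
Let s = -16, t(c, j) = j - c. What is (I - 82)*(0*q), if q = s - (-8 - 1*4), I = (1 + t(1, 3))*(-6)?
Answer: 0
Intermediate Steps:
I = -18 (I = (1 + (3 - 1*1))*(-6) = (1 + (3 - 1))*(-6) = (1 + 2)*(-6) = 3*(-6) = -18)
q = -4 (q = -16 - (-8 - 1*4) = -16 - (-8 - 4) = -16 - 1*(-12) = -16 + 12 = -4)
(I - 82)*(0*q) = (-18 - 82)*(0*(-4)) = -100*0 = 0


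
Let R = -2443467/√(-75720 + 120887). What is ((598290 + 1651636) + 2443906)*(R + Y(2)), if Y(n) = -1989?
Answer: -9336031848 - 11469223595544*√47/1457 ≈ -6.3302e+10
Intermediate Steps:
R = -2443467*√47/1457 ≈ -11497.
((598290 + 1651636) + 2443906)*(R + Y(2)) = ((598290 + 1651636) + 2443906)*(-2443467*√47/1457 - 1989) = (2249926 + 2443906)*(-1989 - 2443467*√47/1457) = 4693832*(-1989 - 2443467*√47/1457) = -9336031848 - 11469223595544*√47/1457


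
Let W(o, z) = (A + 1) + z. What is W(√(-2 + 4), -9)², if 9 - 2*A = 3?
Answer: 25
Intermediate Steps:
A = 3 (A = 9/2 - ½*3 = 9/2 - 3/2 = 3)
W(o, z) = 4 + z (W(o, z) = (3 + 1) + z = 4 + z)
W(√(-2 + 4), -9)² = (4 - 9)² = (-5)² = 25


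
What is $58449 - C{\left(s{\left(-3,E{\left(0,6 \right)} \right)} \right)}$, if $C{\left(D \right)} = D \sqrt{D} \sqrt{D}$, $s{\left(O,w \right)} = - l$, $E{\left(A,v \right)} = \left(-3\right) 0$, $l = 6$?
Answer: $58413$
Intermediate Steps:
$E{\left(A,v \right)} = 0$
$s{\left(O,w \right)} = -6$ ($s{\left(O,w \right)} = \left(-1\right) 6 = -6$)
$C{\left(D \right)} = D^{2}$ ($C{\left(D \right)} = D^{\frac{3}{2}} \sqrt{D} = D^{2}$)
$58449 - C{\left(s{\left(-3,E{\left(0,6 \right)} \right)} \right)} = 58449 - \left(-6\right)^{2} = 58449 - 36 = 58413$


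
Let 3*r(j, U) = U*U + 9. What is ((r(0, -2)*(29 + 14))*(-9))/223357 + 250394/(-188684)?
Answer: -28121837863/21071946094 ≈ -1.3346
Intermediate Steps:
r(j, U) = 3 + U²/3 (r(j, U) = (U*U + 9)/3 = (U² + 9)/3 = (9 + U²)/3 = 3 + U²/3)
((r(0, -2)*(29 + 14))*(-9))/223357 + 250394/(-188684) = (((3 + (⅓)*(-2)²)*(29 + 14))*(-9))/223357 + 250394/(-188684) = (((3 + (⅓)*4)*43)*(-9))*(1/223357) + 250394*(-1/188684) = (((3 + 4/3)*43)*(-9))*(1/223357) - 125197/94342 = (((13/3)*43)*(-9))*(1/223357) - 125197/94342 = ((559/3)*(-9))*(1/223357) - 125197/94342 = -1677*1/223357 - 125197/94342 = -1677/223357 - 125197/94342 = -28121837863/21071946094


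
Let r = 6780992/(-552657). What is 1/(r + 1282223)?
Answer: 552657/708622735519 ≈ 7.7990e-7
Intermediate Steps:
r = -6780992/552657 (r = 6780992*(-1/552657) = -6780992/552657 ≈ -12.270)
1/(r + 1282223) = 1/(-6780992/552657 + 1282223) = 1/(708622735519/552657) = 552657/708622735519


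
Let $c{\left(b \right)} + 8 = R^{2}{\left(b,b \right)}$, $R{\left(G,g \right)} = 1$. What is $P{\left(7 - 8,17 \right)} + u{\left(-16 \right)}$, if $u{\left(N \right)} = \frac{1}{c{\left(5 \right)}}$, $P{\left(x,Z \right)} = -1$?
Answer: $- \frac{8}{7} \approx -1.1429$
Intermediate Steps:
$c{\left(b \right)} = -7$ ($c{\left(b \right)} = -8 + 1^{2} = -8 + 1 = -7$)
$u{\left(N \right)} = - \frac{1}{7}$ ($u{\left(N \right)} = \frac{1}{-7} = - \frac{1}{7}$)
$P{\left(7 - 8,17 \right)} + u{\left(-16 \right)} = -1 - \frac{1}{7} = - \frac{8}{7}$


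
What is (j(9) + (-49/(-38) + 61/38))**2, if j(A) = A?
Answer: 51076/361 ≈ 141.48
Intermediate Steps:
(j(9) + (-49/(-38) + 61/38))**2 = (9 + (-49/(-38) + 61/38))**2 = (9 + (-49*(-1/38) + 61*(1/38)))**2 = (9 + (49/38 + 61/38))**2 = (9 + 55/19)**2 = (226/19)**2 = 51076/361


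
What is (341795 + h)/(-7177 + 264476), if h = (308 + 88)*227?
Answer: 431687/257299 ≈ 1.6778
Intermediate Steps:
h = 89892 (h = 396*227 = 89892)
(341795 + h)/(-7177 + 264476) = (341795 + 89892)/(-7177 + 264476) = 431687/257299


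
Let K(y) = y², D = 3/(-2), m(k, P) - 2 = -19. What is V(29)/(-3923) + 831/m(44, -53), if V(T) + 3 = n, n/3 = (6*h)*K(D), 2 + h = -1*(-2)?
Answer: -3259962/66691 ≈ -48.882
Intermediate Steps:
h = 0 (h = -2 - 1*(-2) = -2 + 2 = 0)
m(k, P) = -17 (m(k, P) = 2 - 19 = -17)
D = -3/2 (D = 3*(-½) = -3/2 ≈ -1.5000)
n = 0 (n = 3*((6*0)*(-3/2)²) = 3*(0*(9/4)) = 3*0 = 0)
V(T) = -3 (V(T) = -3 + 0 = -3)
V(29)/(-3923) + 831/m(44, -53) = -3/(-3923) + 831/(-17) = -3*(-1/3923) + 831*(-1/17) = 3/3923 - 831/17 = -3259962/66691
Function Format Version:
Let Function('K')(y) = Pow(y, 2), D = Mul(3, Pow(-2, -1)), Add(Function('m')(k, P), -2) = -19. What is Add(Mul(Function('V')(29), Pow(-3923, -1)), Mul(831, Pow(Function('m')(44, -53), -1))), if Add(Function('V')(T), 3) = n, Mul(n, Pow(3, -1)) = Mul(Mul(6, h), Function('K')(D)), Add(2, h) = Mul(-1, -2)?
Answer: Rational(-3259962, 66691) ≈ -48.882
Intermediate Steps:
h = 0 (h = Add(-2, Mul(-1, -2)) = Add(-2, 2) = 0)
Function('m')(k, P) = -17 (Function('m')(k, P) = Add(2, -19) = -17)
D = Rational(-3, 2) (D = Mul(3, Rational(-1, 2)) = Rational(-3, 2) ≈ -1.5000)
n = 0 (n = Mul(3, Mul(Mul(6, 0), Pow(Rational(-3, 2), 2))) = Mul(3, Mul(0, Rational(9, 4))) = Mul(3, 0) = 0)
Function('V')(T) = -3 (Function('V')(T) = Add(-3, 0) = -3)
Add(Mul(Function('V')(29), Pow(-3923, -1)), Mul(831, Pow(Function('m')(44, -53), -1))) = Add(Mul(-3, Pow(-3923, -1)), Mul(831, Pow(-17, -1))) = Add(Mul(-3, Rational(-1, 3923)), Mul(831, Rational(-1, 17))) = Add(Rational(3, 3923), Rational(-831, 17)) = Rational(-3259962, 66691)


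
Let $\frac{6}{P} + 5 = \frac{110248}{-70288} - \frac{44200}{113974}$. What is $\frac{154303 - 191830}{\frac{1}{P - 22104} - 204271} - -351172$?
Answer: $\frac{788975490164067107545912}{2246691300617043511} \approx 3.5117 \cdot 10^{5}$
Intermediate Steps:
$P = - \frac{3004126692}{3482947357}$ ($P = \frac{6}{-5 + \left(\frac{110248}{-70288} - \frac{44200}{113974}\right)} = \frac{6}{-5 + \left(110248 \left(- \frac{1}{70288}\right) - \frac{22100}{56987}\right)} = \frac{6}{-5 - \frac{979508447}{500687782}} = \frac{6}{- \frac{3482947357}{500687782}} = 6 \left(- \frac{500687782}{3482947357}\right) = - \frac{3004126692}{3482947357} \approx -0.86252$)
$\frac{154303 - 191830}{\frac{1}{P - 22104} - 204271} - -351172 = \frac{154303 - 191830}{\frac{1}{- \frac{3004126692}{3482947357} - 22104} - 204271} - -351172 = - \frac{37527}{\frac{1}{- \frac{76990072505820}{3482947357}} - 204271} + 351172 = - \frac{37527}{- \frac{3482947357}{76990072505820} - 204271} + 351172 = - \frac{37527}{- \frac{15726839104319304577}{76990072505820}} + 351172 = \left(-37527\right) \left(- \frac{76990072505820}{15726839104319304577}\right) + 351172 = \frac{412743778703701020}{2246691300617043511} + 351172 = \frac{788975490164067107545912}{2246691300617043511}$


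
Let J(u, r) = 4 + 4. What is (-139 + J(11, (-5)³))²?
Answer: 17161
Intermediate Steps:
J(u, r) = 8
(-139 + J(11, (-5)³))² = (-139 + 8)² = (-131)² = 17161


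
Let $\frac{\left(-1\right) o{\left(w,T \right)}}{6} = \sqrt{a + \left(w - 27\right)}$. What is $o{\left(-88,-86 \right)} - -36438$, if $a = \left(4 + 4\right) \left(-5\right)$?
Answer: $36438 - 6 i \sqrt{155} \approx 36438.0 - 74.699 i$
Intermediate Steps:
$a = -40$ ($a = 8 \left(-5\right) = -40$)
$o{\left(w,T \right)} = - 6 \sqrt{-67 + w}$ ($o{\left(w,T \right)} = - 6 \sqrt{-40 + \left(w - 27\right)} = - 6 \sqrt{-40 + \left(-27 + w\right)} = - 6 \sqrt{-67 + w}$)
$o{\left(-88,-86 \right)} - -36438 = - 6 \sqrt{-67 - 88} - -36438 = - 6 \sqrt{-155} + 36438 = - 6 i \sqrt{155} + 36438 = 36438 - 6 i \sqrt{155}$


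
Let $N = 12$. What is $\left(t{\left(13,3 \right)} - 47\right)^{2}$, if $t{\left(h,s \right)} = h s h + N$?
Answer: $222784$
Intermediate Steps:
$t{\left(h,s \right)} = 12 + s h^{2}$ ($t{\left(h,s \right)} = h s h + 12 = s h^{2} + 12 = 12 + s h^{2}$)
$\left(t{\left(13,3 \right)} - 47\right)^{2} = \left(\left(12 + 3 \cdot 13^{2}\right) - 47\right)^{2} = \left(\left(12 + 3 \cdot 169\right) - 47\right)^{2} = \left(\left(12 + 507\right) - 47\right)^{2} = \left(519 - 47\right)^{2} = 472^{2} = 222784$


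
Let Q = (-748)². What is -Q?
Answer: -559504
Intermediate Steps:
Q = 559504
-Q = -1*559504 = -559504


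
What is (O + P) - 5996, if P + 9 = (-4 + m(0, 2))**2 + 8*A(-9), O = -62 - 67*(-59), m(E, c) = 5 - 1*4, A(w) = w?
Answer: -2177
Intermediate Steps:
m(E, c) = 1 (m(E, c) = 5 - 4 = 1)
O = 3891 (O = -62 + 3953 = 3891)
P = -72 (P = -9 + ((-4 + 1)**2 + 8*(-9)) = -9 + ((-3)**2 - 72) = -9 + (9 - 72) = -9 - 63 = -72)
(O + P) - 5996 = (3891 - 72) - 5996 = 3819 - 5996 = -2177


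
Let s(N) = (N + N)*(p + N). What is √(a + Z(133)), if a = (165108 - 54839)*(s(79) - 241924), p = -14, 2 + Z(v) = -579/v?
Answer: I*√451852325498399/133 ≈ 1.5983e+5*I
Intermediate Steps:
Z(v) = -2 - 579/v
s(N) = 2*N*(-14 + N) (s(N) = (N + N)*(-14 + N) = (2*N)*(-14 + N) = 2*N*(-14 + N))
a = -25544254926 (a = (165108 - 54839)*(2*79*(-14 + 79) - 241924) = 110269*(2*79*65 - 241924) = 110269*(10270 - 241924) = 110269*(-231654) = -25544254926)
√(a + Z(133)) = √(-25544254926 + (-2 - 579/133)) = √(-25544254926 - 845/133) = √(-3397385906003/133) = I*√451852325498399/133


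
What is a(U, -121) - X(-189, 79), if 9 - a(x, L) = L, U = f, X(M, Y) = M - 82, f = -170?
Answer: 401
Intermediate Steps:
X(M, Y) = -82 + M
U = -170
a(x, L) = 9 - L
a(U, -121) - X(-189, 79) = (9 - 1*(-121)) - (-82 - 189) = (9 + 121) - 1*(-271) = 130 + 271 = 401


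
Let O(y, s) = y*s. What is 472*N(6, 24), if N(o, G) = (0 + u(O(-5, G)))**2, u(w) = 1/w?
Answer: 59/1800 ≈ 0.032778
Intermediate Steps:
O(y, s) = s*y
N(o, G) = 1/(25*G**2) (N(o, G) = (0 + 1/(G*(-5)))**2 = (0 + 1/(-5*G))**2 = (0 - 1/(5*G))**2 = (-1/(5*G))**2 = 1/(25*G**2))
472*N(6, 24) = 472*((1/25)/24**2) = 472*((1/25)*(1/576)) = 472*(1/14400) = 59/1800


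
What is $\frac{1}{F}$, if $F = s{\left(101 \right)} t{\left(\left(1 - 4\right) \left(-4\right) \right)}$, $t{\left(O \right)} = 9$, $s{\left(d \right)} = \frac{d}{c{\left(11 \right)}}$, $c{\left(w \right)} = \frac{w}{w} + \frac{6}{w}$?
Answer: $\frac{17}{9999} \approx 0.0017002$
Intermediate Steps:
$c{\left(w \right)} = 1 + \frac{6}{w}$
$s{\left(d \right)} = \frac{11 d}{17}$ ($s{\left(d \right)} = \frac{d}{\frac{1}{11} \left(6 + 11\right)} = \frac{d}{\frac{1}{11} \cdot 17} = \frac{d}{\frac{17}{11}} = d \frac{11}{17} = \frac{11 d}{17}$)
$F = \frac{9999}{17}$ ($F = \frac{11}{17} \cdot 101 \cdot 9 = \frac{1111}{17} \cdot 9 = \frac{9999}{17} \approx 588.18$)
$\frac{1}{F} = \frac{1}{\frac{9999}{17}} = \frac{17}{9999}$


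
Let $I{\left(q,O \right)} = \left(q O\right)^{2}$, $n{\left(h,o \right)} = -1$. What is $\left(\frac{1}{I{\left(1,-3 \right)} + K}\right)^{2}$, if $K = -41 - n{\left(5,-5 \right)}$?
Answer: $\frac{1}{961} \approx 0.0010406$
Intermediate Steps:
$K = -40$ ($K = -41 - -1 = -41 + 1 = -40$)
$I{\left(q,O \right)} = O^{2} q^{2}$ ($I{\left(q,O \right)} = \left(O q\right)^{2} = O^{2} q^{2}$)
$\left(\frac{1}{I{\left(1,-3 \right)} + K}\right)^{2} = \left(\frac{1}{\left(-3\right)^{2} \cdot 1^{2} - 40}\right)^{2} = \left(\frac{1}{9 \cdot 1 - 40}\right)^{2} = \left(\frac{1}{9 - 40}\right)^{2} = \left(\frac{1}{-31}\right)^{2} = \left(- \frac{1}{31}\right)^{2} = \frac{1}{961}$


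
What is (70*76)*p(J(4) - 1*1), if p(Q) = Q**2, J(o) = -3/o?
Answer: 32585/2 ≈ 16293.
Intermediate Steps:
(70*76)*p(J(4) - 1*1) = (70*76)*(-3/4 - 1*1)**2 = 5320*(-3*1/4 - 1)**2 = 5320*(-3/4 - 1)**2 = 5320*(-7/4)**2 = 5320*(49/16) = 32585/2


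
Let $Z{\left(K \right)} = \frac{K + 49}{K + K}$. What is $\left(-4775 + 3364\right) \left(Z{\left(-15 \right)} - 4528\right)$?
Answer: $\frac{95859107}{15} \approx 6.3906 \cdot 10^{6}$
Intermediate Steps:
$Z{\left(K \right)} = \frac{49 + K}{2 K}$
$\left(-4775 + 3364\right) \left(Z{\left(-15 \right)} - 4528\right) = \left(-4775 + 3364\right) \left(\frac{49 - 15}{2 \left(-15\right)} - 4528\right) = - 1411 \left(\frac{1}{2} \left(- \frac{1}{15}\right) 34 - 4528\right) = - 1411 \left(- \frac{17}{15} - 4528\right) = \left(-1411\right) \left(- \frac{67937}{15}\right) = \frac{95859107}{15}$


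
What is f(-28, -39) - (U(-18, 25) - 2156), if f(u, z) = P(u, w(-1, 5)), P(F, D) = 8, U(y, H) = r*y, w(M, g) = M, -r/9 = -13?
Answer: 4270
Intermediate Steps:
r = 117 (r = -9*(-13) = 117)
U(y, H) = 117*y
f(u, z) = 8
f(-28, -39) - (U(-18, 25) - 2156) = 8 - (117*(-18) - 2156) = 8 - (-2106 - 2156) = 8 - 1*(-4262) = 8 + 4262 = 4270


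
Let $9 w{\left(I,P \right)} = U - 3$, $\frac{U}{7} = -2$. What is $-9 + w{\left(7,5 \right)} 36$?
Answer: $-77$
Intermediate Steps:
$U = -14$ ($U = 7 \left(-2\right) = -14$)
$w{\left(I,P \right)} = - \frac{17}{9}$ ($w{\left(I,P \right)} = \frac{-14 - 3}{9} = \frac{1}{9} \left(-17\right) = - \frac{17}{9}$)
$-9 + w{\left(7,5 \right)} 36 = -9 - 68 = -77$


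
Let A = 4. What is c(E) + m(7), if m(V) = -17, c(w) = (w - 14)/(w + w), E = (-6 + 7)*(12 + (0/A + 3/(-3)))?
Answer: -377/22 ≈ -17.136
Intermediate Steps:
E = 11 (E = (-6 + 7)*(12 + (0/4 + 3/(-3))) = 1*(12 + (0*(¼) + 3*(-⅓))) = 1*(12 + (0 - 1)) = 1*(12 - 1) = 1*11 = 11)
c(w) = (-14 + w)/(2*w) (c(w) = (-14 + w)/((2*w)) = (-14 + w)*(1/(2*w)) = (-14 + w)/(2*w))
c(E) + m(7) = (½)*(-14 + 11)/11 - 17 = (½)*(1/11)*(-3) - 17 = -3/22 - 17 = -377/22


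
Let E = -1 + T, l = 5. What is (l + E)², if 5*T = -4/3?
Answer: 3136/225 ≈ 13.938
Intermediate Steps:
T = -4/15 (T = (-4/3)/5 = (-4*⅓)/5 = (⅕)*(-4/3) = -4/15 ≈ -0.26667)
E = -19/15 (E = -1 - 4/15 = -19/15 ≈ -1.2667)
(l + E)² = (5 - 19/15)² = (56/15)² = 3136/225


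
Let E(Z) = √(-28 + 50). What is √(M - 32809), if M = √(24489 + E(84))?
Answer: √(-32809 + √(24489 + √22)) ≈ 180.7*I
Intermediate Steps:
E(Z) = √22
M = √(24489 + √22) ≈ 156.50
√(M - 32809) = √(√(24489 + √22) - 32809) = √(-32809 + √(24489 + √22))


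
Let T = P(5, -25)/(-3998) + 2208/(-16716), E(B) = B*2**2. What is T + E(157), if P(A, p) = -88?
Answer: 1748426672/2784607 ≈ 627.89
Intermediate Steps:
E(B) = 4*B (E(B) = B*4 = 4*B)
T = -306524/2784607 (T = -88/(-3998) + 2208/(-16716) = -88*(-1/3998) + 2208*(-1/16716) = 44/1999 - 184/1393 = -306524/2784607 ≈ -0.11008)
T + E(157) = -306524/2784607 + 4*157 = -306524/2784607 + 628 = 1748426672/2784607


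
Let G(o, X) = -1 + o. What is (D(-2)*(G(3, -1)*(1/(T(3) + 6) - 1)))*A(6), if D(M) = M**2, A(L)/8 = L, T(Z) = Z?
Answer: -1024/3 ≈ -341.33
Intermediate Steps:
A(L) = 8*L
(D(-2)*(G(3, -1)*(1/(T(3) + 6) - 1)))*A(6) = ((-2)**2*((-1 + 3)*(1/(3 + 6) - 1)))*(8*6) = (4*(2*(1/9 - 1)))*48 = (4*(2*(-8/9)))*48 = (4*(-16/9))*48 = -64/9*48 = -1024/3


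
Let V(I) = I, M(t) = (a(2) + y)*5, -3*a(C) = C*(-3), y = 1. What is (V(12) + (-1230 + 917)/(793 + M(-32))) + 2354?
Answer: 1911415/808 ≈ 2365.6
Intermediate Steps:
a(C) = C (a(C) = -C*(-3)/3 = -(-1)*C = C)
M(t) = 15 (M(t) = (2 + 1)*5 = 3*5 = 15)
(V(12) + (-1230 + 917)/(793 + M(-32))) + 2354 = (12 + (-1230 + 917)/(793 + 15)) + 2354 = (12 - 313/808) + 2354 = 9383/808 + 2354 = 1911415/808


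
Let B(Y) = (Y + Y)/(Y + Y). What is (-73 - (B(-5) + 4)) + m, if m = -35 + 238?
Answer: 125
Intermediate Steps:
B(Y) = 1 (B(Y) = (2*Y)/((2*Y)) = (2*Y)*(1/(2*Y)) = 1)
m = 203
(-73 - (B(-5) + 4)) + m = (-73 - (1 + 4)) + 203 = (-73 - 1*5) + 203 = (-73 - 5) + 203 = -78 + 203 = 125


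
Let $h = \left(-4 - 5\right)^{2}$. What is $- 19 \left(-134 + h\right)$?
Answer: $1007$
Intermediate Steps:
$h = 81$ ($h = \left(-9\right)^{2} = 81$)
$- 19 \left(-134 + h\right) = - 19 \left(-134 + 81\right) = \left(-19\right) \left(-53\right) = 1007$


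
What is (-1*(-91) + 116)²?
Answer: 42849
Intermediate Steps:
(-1*(-91) + 116)² = (91 + 116)² = 207² = 42849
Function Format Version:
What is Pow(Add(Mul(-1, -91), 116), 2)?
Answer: 42849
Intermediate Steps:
Pow(Add(Mul(-1, -91), 116), 2) = Pow(Add(91, 116), 2) = Pow(207, 2) = 42849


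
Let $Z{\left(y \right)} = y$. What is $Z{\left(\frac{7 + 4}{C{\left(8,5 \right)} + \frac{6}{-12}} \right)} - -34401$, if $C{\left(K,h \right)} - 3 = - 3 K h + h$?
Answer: $\frac{7740203}{225} \approx 34401.0$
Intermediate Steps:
$C{\left(K,h \right)} = 3 + h - 3 K h$ ($C{\left(K,h \right)} = 3 + \left(- 3 K h + h\right) = 3 - \left(- h + 3 K h\right) = 3 + h - 3 K h$)
$Z{\left(\frac{7 + 4}{C{\left(8,5 \right)} + \frac{6}{-12}} \right)} - -34401 = \frac{7 + 4}{\left(3 + 5 - 24 \cdot 5\right) + \frac{6}{-12}} - -34401 = \frac{11}{\left(3 + 5 - 120\right) + 6 \left(- \frac{1}{12}\right)} + 34401 = \frac{11}{-112 - \frac{1}{2}} + 34401 = \frac{11}{- \frac{225}{2}} + 34401 = 11 \left(- \frac{2}{225}\right) + 34401 = - \frac{22}{225} + 34401 = \frac{7740203}{225}$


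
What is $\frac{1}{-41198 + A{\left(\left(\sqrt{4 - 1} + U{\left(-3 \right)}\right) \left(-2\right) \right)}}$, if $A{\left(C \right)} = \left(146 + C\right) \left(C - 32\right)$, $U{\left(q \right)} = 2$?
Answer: $- \frac{23149}{1071684986} + \frac{53 \sqrt{3}}{535842493} \approx -2.1429 \cdot 10^{-5}$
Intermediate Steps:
$A{\left(C \right)} = \left(-32 + C\right) \left(146 + C\right)$ ($A{\left(C \right)} = \left(146 + C\right) \left(-32 + C\right) = \left(-32 + C\right) \left(146 + C\right)$)
$\frac{1}{-41198 + A{\left(\left(\sqrt{4 - 1} + U{\left(-3 \right)}\right) \left(-2\right) \right)}} = \frac{1}{-41198 + \left(-4672 + \left(\left(\sqrt{4 - 1} + 2\right) \left(-2\right)\right)^{2} + 114 \left(\sqrt{4 - 1} + 2\right) \left(-2\right)\right)} = \frac{1}{-41198 + \left(-4672 + \left(\left(\sqrt{3} + 2\right) \left(-2\right)\right)^{2} + 114 \left(\sqrt{3} + 2\right) \left(-2\right)\right)} = \frac{1}{-41198 + \left(-4672 + \left(\left(2 + \sqrt{3}\right) \left(-2\right)\right)^{2} + 114 \left(2 + \sqrt{3}\right) \left(-2\right)\right)} = \frac{1}{-41198 + \left(-4672 + \left(-4 - 2 \sqrt{3}\right)^{2} + 114 \left(-4 - 2 \sqrt{3}\right)\right)} = \frac{1}{-41198 - \left(5128 - \left(-4 - 2 \sqrt{3}\right)^{2} + 228 \sqrt{3}\right)} = \frac{1}{-46326 + \left(-4 - 2 \sqrt{3}\right)^{2} - 228 \sqrt{3}}$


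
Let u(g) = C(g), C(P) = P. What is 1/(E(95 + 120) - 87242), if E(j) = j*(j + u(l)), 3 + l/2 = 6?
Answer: -1/39727 ≈ -2.5172e-5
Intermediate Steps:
l = 6 (l = -6 + 2*6 = -6 + 12 = 6)
u(g) = g
E(j) = j*(6 + j) (E(j) = j*(j + 6) = j*(6 + j))
1/(E(95 + 120) - 87242) = 1/((95 + 120)*(6 + (95 + 120)) - 87242) = 1/(215*(6 + 215) - 87242) = 1/(215*221 - 87242) = 1/(47515 - 87242) = 1/(-39727) = -1/39727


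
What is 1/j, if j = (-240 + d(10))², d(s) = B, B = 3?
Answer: 1/56169 ≈ 1.7803e-5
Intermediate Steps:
d(s) = 3
j = 56169 (j = (-240 + 3)² = (-237)² = 56169)
1/j = 1/56169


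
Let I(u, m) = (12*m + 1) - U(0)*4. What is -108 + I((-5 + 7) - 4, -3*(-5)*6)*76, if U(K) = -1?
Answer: 82352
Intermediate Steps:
I(u, m) = 5 + 12*m (I(u, m) = (12*m + 1) - (-1)*4 = (1 + 12*m) - 1*(-4) = (1 + 12*m) + 4 = 5 + 12*m)
-108 + I((-5 + 7) - 4, -3*(-5)*6)*76 = -108 + (5 + 12*(-3*(-5)*6))*76 = -108 + (5 + 12*(15*6))*76 = -108 + (5 + 12*90)*76 = -108 + (5 + 1080)*76 = -108 + 1085*76 = -108 + 82460 = 82352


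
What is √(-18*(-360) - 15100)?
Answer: 2*I*√2155 ≈ 92.844*I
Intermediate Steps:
√(-18*(-360) - 15100) = √(6480 - 15100) = √(-8620) = 2*I*√2155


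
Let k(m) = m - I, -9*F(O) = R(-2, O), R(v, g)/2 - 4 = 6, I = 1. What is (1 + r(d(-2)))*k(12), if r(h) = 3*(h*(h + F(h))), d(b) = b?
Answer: 869/3 ≈ 289.67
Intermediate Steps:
R(v, g) = 20 (R(v, g) = 8 + 2*6 = 8 + 12 = 20)
F(O) = -20/9 (F(O) = -1/9*20 = -20/9)
k(m) = -1 + m (k(m) = m - 1*1 = m - 1 = -1 + m)
r(h) = 3*h*(-20/9 + h) (r(h) = 3*(h*(h - 20/9)) = 3*(h*(-20/9 + h)) = 3*h*(-20/9 + h))
(1 + r(d(-2)))*k(12) = (1 + (1/3)*(-2)*(-20 + 9*(-2)))*(-1 + 12) = (1 + (1/3)*(-2)*(-20 - 18))*11 = (1 + (1/3)*(-2)*(-38))*11 = (1 + 76/3)*11 = (79/3)*11 = 869/3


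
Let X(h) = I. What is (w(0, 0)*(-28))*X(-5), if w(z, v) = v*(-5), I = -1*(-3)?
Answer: 0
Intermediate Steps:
I = 3
w(z, v) = -5*v
X(h) = 3
(w(0, 0)*(-28))*X(-5) = (-5*0*(-28))*3 = (0*(-28))*3 = 0*3 = 0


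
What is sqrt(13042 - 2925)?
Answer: sqrt(10117) ≈ 100.58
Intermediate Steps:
sqrt(13042 - 2925) = sqrt(10117)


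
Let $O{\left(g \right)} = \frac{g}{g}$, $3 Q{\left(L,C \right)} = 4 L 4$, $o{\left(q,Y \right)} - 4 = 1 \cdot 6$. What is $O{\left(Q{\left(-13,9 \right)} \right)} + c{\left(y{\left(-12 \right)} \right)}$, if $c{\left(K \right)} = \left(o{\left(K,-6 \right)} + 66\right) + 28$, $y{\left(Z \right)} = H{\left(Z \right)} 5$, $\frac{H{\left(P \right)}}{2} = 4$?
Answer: $105$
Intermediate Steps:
$o{\left(q,Y \right)} = 10$ ($o{\left(q,Y \right)} = 4 + 1 \cdot 6 = 4 + 6 = 10$)
$H{\left(P \right)} = 8$ ($H{\left(P \right)} = 2 \cdot 4 = 8$)
$Q{\left(L,C \right)} = \frac{16 L}{3}$ ($Q{\left(L,C \right)} = \frac{4 L 4}{3} = \frac{4 \cdot 4 L}{3} = \frac{16 L}{3}$)
$y{\left(Z \right)} = 40$ ($y{\left(Z \right)} = 8 \cdot 5 = 40$)
$O{\left(g \right)} = 1$
$c{\left(K \right)} = 104$ ($c{\left(K \right)} = \left(10 + 66\right) + 28 = 76 + 28 = 104$)
$O{\left(Q{\left(-13,9 \right)} \right)} + c{\left(y{\left(-12 \right)} \right)} = 1 + 104 = 105$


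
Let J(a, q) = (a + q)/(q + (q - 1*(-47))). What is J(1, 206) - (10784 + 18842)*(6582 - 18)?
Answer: -9917718241/51 ≈ -1.9447e+8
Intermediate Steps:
J(a, q) = (a + q)/(47 + 2*q) (J(a, q) = (a + q)/(q + (q + 47)) = (a + q)/(q + (47 + q)) = (a + q)/(47 + 2*q))
J(1, 206) - (10784 + 18842)*(6582 - 18) = (1 + 206)/(47 + 2*206) - (10784 + 18842)*(6582 - 18) = 207/(47 + 412) - 29626*6564 = 207/459 - 1*194465064 = (1/459)*207 - 194465064 = 23/51 - 194465064 = -9917718241/51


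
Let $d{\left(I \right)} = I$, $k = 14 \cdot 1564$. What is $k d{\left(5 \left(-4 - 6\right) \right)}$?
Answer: $-1094800$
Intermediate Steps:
$k = 21896$
$k d{\left(5 \left(-4 - 6\right) \right)} = 21896 \cdot 5 \left(-4 - 6\right) = 21896 \cdot 5 \left(-10\right) = 21896 \left(-50\right) = -1094800$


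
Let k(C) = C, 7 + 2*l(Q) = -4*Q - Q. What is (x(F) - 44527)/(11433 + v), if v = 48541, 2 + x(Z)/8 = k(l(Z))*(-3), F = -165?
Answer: -54359/59974 ≈ -0.90638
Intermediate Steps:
l(Q) = -7/2 - 5*Q/2 (l(Q) = -7/2 + (-4*Q - Q)/2 = -7/2 + (-5*Q)/2 = -7/2 - 5*Q/2)
x(Z) = 68 + 60*Z (x(Z) = -16 + 8*((-7/2 - 5*Z/2)*(-3)) = -16 + 8*(21/2 + 15*Z/2) = -16 + (84 + 60*Z) = 68 + 60*Z)
(x(F) - 44527)/(11433 + v) = ((68 + 60*(-165)) - 44527)/(11433 + 48541) = ((68 - 9900) - 44527)/59974 = (-9832 - 44527)*(1/59974) = -54359*1/59974 = -54359/59974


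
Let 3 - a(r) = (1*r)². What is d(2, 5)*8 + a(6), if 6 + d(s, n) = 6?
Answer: -33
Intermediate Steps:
a(r) = 3 - r² (a(r) = 3 - (1*r)² = 3 - r²)
d(s, n) = 0 (d(s, n) = -6 + 6 = 0)
d(2, 5)*8 + a(6) = 0*8 + (3 - 1*6²) = 0 + (3 - 1*36) = 0 + (3 - 36) = 0 - 33 = -33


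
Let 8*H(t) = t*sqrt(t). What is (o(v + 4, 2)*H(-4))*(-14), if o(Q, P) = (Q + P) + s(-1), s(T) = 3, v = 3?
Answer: 168*I ≈ 168.0*I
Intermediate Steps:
H(t) = t**(3/2)/8 (H(t) = (t*sqrt(t))/8 = t**(3/2)/8)
o(Q, P) = 3 + P + Q (o(Q, P) = (Q + P) + 3 = (P + Q) + 3 = 3 + P + Q)
(o(v + 4, 2)*H(-4))*(-14) = ((3 + 2 + (3 + 4))*((-4)**(3/2)/8))*(-14) = ((3 + 2 + 7)*((-8*I)/8))*(-14) = (12*(-I))*(-14) = -12*I*(-14) = 168*I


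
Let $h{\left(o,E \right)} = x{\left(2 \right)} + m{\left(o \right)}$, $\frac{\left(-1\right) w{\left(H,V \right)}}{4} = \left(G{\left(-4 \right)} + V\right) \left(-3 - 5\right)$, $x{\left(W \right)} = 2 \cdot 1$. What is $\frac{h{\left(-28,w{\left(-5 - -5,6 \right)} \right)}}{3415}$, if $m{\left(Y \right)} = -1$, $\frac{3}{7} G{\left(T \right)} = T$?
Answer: $\frac{1}{3415} \approx 0.00029283$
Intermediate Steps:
$G{\left(T \right)} = \frac{7 T}{3}$
$x{\left(W \right)} = 2$
$w{\left(H,V \right)} = - \frac{896}{3} + 32 V$ ($w{\left(H,V \right)} = - 4 \left(\frac{7}{3} \left(-4\right) + V\right) \left(-3 - 5\right) = - 4 \left(- \frac{28}{3} + V\right) \left(-8\right) = - 4 \left(\frac{224}{3} - 8 V\right) = - \frac{896}{3} + 32 V$)
$h{\left(o,E \right)} = 1$ ($h{\left(o,E \right)} = 2 - 1 = 1$)
$\frac{h{\left(-28,w{\left(-5 - -5,6 \right)} \right)}}{3415} = 1 \cdot \frac{1}{3415} = \frac{1}{3415}$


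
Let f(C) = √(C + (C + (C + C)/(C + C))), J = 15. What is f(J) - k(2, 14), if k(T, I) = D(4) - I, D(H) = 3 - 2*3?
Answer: 17 + √31 ≈ 22.568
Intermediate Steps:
D(H) = -3 (D(H) = 3 - 6 = -3)
k(T, I) = -3 - I
f(C) = √(1 + 2*C) (f(C) = √(C + (C + (2*C)/((2*C)))) = √(C + (C + (2*C)*(1/(2*C)))) = √(C + (C + 1)) = √(C + (1 + C)) = √(1 + 2*C))
f(J) - k(2, 14) = √(1 + 2*15) - (-3 - 1*14) = √(1 + 30) - (-3 - 14) = √31 - 1*(-17) = √31 + 17 = 17 + √31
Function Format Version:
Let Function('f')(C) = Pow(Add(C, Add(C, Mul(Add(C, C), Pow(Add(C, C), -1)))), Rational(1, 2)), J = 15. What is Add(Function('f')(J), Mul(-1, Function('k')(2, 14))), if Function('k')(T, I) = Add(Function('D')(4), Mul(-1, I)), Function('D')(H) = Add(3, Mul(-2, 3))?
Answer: Add(17, Pow(31, Rational(1, 2))) ≈ 22.568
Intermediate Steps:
Function('D')(H) = -3 (Function('D')(H) = Add(3, -6) = -3)
Function('k')(T, I) = Add(-3, Mul(-1, I))
Function('f')(C) = Pow(Add(1, Mul(2, C)), Rational(1, 2)) (Function('f')(C) = Pow(Add(C, Add(C, Mul(Mul(2, C), Pow(Mul(2, C), -1)))), Rational(1, 2)) = Pow(Add(C, Add(C, Mul(Mul(2, C), Mul(Rational(1, 2), Pow(C, -1))))), Rational(1, 2)) = Pow(Add(C, Add(C, 1)), Rational(1, 2)) = Pow(Add(C, Add(1, C)), Rational(1, 2)) = Pow(Add(1, Mul(2, C)), Rational(1, 2)))
Add(Function('f')(J), Mul(-1, Function('k')(2, 14))) = Add(Pow(Add(1, Mul(2, 15)), Rational(1, 2)), Mul(-1, Add(-3, Mul(-1, 14)))) = Add(Pow(Add(1, 30), Rational(1, 2)), Mul(-1, Add(-3, -14))) = Add(Pow(31, Rational(1, 2)), Mul(-1, -17)) = Add(Pow(31, Rational(1, 2)), 17) = Add(17, Pow(31, Rational(1, 2)))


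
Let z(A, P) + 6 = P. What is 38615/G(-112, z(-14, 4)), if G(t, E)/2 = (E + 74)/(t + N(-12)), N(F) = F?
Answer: -1197065/36 ≈ -33252.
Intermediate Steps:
z(A, P) = -6 + P
G(t, E) = 2*(74 + E)/(-12 + t) (G(t, E) = 2*((E + 74)/(t - 12)) = 2*((74 + E)/(-12 + t)) = 2*(74 + E)/(-12 + t))
38615/G(-112, z(-14, 4)) = 38615/((2*(74 + (-6 + 4))/(-12 - 112))) = 38615/((2*(74 - 2)/(-124))) = 38615/((2*(-1/124)*72)) = 38615/(-36/31) = 38615*(-31/36) = -1197065/36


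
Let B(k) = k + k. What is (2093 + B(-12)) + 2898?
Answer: 4967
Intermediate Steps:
B(k) = 2*k
(2093 + B(-12)) + 2898 = (2093 + 2*(-12)) + 2898 = (2093 - 24) + 2898 = 2069 + 2898 = 4967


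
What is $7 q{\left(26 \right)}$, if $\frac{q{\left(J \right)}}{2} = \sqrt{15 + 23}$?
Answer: $14 \sqrt{38} \approx 86.302$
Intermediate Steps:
$q{\left(J \right)} = 2 \sqrt{38}$ ($q{\left(J \right)} = 2 \sqrt{15 + 23} = 2 \sqrt{38}$)
$7 q{\left(26 \right)} = 7 \cdot 2 \sqrt{38} = 14 \sqrt{38}$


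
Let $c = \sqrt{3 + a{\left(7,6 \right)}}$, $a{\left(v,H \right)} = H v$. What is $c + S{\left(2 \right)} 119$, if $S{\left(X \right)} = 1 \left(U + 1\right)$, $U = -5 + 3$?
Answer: $-119 + 3 \sqrt{5} \approx -112.29$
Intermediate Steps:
$U = -2$
$S{\left(X \right)} = -1$ ($S{\left(X \right)} = 1 \left(-2 + 1\right) = 1 \left(-1\right) = -1$)
$c = 3 \sqrt{5}$ ($c = \sqrt{3 + 6 \cdot 7} = \sqrt{3 + 42} = \sqrt{45} = 3 \sqrt{5} \approx 6.7082$)
$c + S{\left(2 \right)} 119 = 3 \sqrt{5} - 119 = -119 + 3 \sqrt{5}$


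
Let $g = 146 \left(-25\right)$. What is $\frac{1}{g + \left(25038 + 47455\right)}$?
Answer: $\frac{1}{68843} \approx 1.4526 \cdot 10^{-5}$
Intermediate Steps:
$g = -3650$
$\frac{1}{g + \left(25038 + 47455\right)} = \frac{1}{-3650 + \left(25038 + 47455\right)} = \frac{1}{-3650 + 72493} = \frac{1}{68843}$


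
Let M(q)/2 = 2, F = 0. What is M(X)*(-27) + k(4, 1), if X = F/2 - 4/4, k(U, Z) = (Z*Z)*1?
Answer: -107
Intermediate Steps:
k(U, Z) = Z**2 (k(U, Z) = Z**2*1 = Z**2)
X = -1 (X = 0/2 - 4/4 = 0*(1/2) - 4*1/4 = 0 - 1 = -1)
M(q) = 4 (M(q) = 2*2 = 4)
M(X)*(-27) + k(4, 1) = 4*(-27) + 1**2 = -108 + 1 = -107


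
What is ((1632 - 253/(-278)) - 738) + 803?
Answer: 472019/278 ≈ 1697.9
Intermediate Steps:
((1632 - 253/(-278)) - 738) + 803 = ((1632 - 253*(-1)/278) - 738) + 803 = ((1632 - 1*(-253/278)) - 738) + 803 = ((1632 + 253/278) - 738) + 803 = (453949/278 - 738) + 803 = 248785/278 + 803 = 472019/278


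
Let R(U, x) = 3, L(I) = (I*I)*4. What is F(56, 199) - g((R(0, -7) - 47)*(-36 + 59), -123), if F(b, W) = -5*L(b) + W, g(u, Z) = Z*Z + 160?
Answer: -77810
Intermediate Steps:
L(I) = 4*I² (L(I) = I²*4 = 4*I²)
g(u, Z) = 160 + Z² (g(u, Z) = Z² + 160 = 160 + Z²)
F(b, W) = W - 20*b² (F(b, W) = -20*b² + W = W - 20*b²)
F(56, 199) - g((R(0, -7) - 47)*(-36 + 59), -123) = (199 - 20*56²) - (160 + (-123)²) = (199 - 20*3136) - (160 + 15129) = (199 - 62720) - 1*15289 = -62521 - 15289 = -77810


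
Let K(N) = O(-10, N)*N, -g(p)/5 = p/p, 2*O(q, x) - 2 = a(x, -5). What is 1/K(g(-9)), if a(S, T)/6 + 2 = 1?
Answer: ⅒ ≈ 0.10000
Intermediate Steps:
a(S, T) = -6 (a(S, T) = -12 + 6*1 = -12 + 6 = -6)
O(q, x) = -2 (O(q, x) = 1 + (½)*(-6) = 1 - 3 = -2)
g(p) = -5 (g(p) = -5*p/p = -5*1 = -5)
K(N) = -2*N
1/K(g(-9)) = 1/(-2*(-5)) = 1/10 = ⅒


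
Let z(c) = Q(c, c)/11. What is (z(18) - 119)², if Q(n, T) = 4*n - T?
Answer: 1575025/121 ≈ 13017.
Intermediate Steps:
Q(n, T) = -T + 4*n
z(c) = 3*c/11 (z(c) = (-c + 4*c)/11 = (3*c)*(1/11) = 3*c/11)
(z(18) - 119)² = ((3/11)*18 - 119)² = (54/11 - 119)² = (-1255/11)² = 1575025/121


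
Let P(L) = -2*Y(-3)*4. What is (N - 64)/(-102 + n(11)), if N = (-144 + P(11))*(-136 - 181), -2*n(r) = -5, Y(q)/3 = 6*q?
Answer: 182720/199 ≈ 918.19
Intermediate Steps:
Y(q) = 18*q (Y(q) = 3*(6*q) = 18*q)
n(r) = 5/2 (n(r) = -½*(-5) = 5/2)
P(L) = 432 (P(L) = -36*(-3)*4 = -2*(-54)*4 = 108*4 = 432)
N = -91296 (N = (-144 + 432)*(-136 - 181) = 288*(-317) = -91296)
(N - 64)/(-102 + n(11)) = (-91296 - 64)/(-102 + 5/2) = -91360/(-199/2) = -91360*(-2/199) = 182720/199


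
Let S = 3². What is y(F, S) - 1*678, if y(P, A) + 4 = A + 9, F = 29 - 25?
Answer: -664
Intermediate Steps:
F = 4
S = 9
y(P, A) = 5 + A (y(P, A) = -4 + (A + 9) = -4 + (9 + A) = 5 + A)
y(F, S) - 1*678 = (5 + 9) - 1*678 = 14 - 678 = -664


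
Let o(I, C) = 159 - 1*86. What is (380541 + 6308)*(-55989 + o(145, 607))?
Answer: -21631048684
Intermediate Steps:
o(I, C) = 73 (o(I, C) = 159 - 86 = 73)
(380541 + 6308)*(-55989 + o(145, 607)) = (380541 + 6308)*(-55989 + 73) = 386849*(-55916) = -21631048684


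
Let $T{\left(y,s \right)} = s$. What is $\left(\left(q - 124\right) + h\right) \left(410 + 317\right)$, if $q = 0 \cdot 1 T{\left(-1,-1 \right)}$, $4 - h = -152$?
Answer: $23264$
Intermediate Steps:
$h = 156$ ($h = 4 - -152 = 4 + 152 = 156$)
$q = 0$ ($q = 0 \cdot 1 \left(-1\right) = 0 \left(-1\right) = 0$)
$\left(\left(q - 124\right) + h\right) \left(410 + 317\right) = \left(\left(0 - 124\right) + 156\right) \left(410 + 317\right) = \left(\left(0 - 124\right) + 156\right) 727 = \left(-124 + 156\right) 727 = 32 \cdot 727 = 23264$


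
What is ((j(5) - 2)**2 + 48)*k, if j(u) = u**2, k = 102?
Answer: 58854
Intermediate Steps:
((j(5) - 2)**2 + 48)*k = ((5**2 - 2)**2 + 48)*102 = ((25 - 2)**2 + 48)*102 = (23**2 + 48)*102 = (529 + 48)*102 = 577*102 = 58854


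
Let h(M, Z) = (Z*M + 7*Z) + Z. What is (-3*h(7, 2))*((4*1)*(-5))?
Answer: 1800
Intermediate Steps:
h(M, Z) = 8*Z + M*Z (h(M, Z) = (M*Z + 7*Z) + Z = (7*Z + M*Z) + Z = 8*Z + M*Z)
(-3*h(7, 2))*((4*1)*(-5)) = (-6*(8 + 7))*((4*1)*(-5)) = (-6*15)*(4*(-5)) = -3*30*(-20) = -90*(-20) = 1800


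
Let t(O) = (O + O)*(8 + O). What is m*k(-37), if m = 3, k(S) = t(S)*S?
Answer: -238206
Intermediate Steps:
t(O) = 2*O*(8 + O) (t(O) = (2*O)*(8 + O) = 2*O*(8 + O))
k(S) = 2*S²*(8 + S) (k(S) = (2*S*(8 + S))*S = 2*S²*(8 + S))
m*k(-37) = 3*(2*(-37)²*(8 - 37)) = 3*(2*1369*(-29)) = 3*(-79402) = -238206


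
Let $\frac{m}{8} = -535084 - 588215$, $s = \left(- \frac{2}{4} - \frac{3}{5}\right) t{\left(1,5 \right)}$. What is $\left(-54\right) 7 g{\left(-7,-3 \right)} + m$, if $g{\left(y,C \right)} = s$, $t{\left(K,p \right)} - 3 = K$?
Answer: $- \frac{44923644}{5} \approx -8.9847 \cdot 10^{6}$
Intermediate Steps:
$t{\left(K,p \right)} = 3 + K$
$s = - \frac{22}{5}$ ($s = \left(- \frac{2}{4} - \frac{3}{5}\right) \left(3 + 1\right) = \left(\left(-2\right) \frac{1}{4} - \frac{3}{5}\right) 4 = \left(- \frac{1}{2} - \frac{3}{5}\right) 4 = \left(- \frac{11}{10}\right) 4 = - \frac{22}{5} \approx -4.4$)
$g{\left(y,C \right)} = - \frac{22}{5}$
$m = -8986392$ ($m = 8 \left(-535084 - 588215\right) = 8 \left(-1123299\right) = -8986392$)
$\left(-54\right) 7 g{\left(-7,-3 \right)} + m = \left(-54\right) 7 \left(- \frac{22}{5}\right) - 8986392 = \left(-378\right) \left(- \frac{22}{5}\right) - 8986392 = \frac{8316}{5} - 8986392 = - \frac{44923644}{5}$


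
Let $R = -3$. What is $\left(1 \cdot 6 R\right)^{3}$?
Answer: $-5832$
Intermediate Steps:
$\left(1 \cdot 6 R\right)^{3} = \left(1 \cdot 6 \left(-3\right)\right)^{3} = \left(6 \left(-3\right)\right)^{3} = \left(-18\right)^{3} = -5832$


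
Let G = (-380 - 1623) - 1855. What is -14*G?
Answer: 54012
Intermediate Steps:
G = -3858 (G = -2003 - 1855 = -3858)
-14*G = -14*(-3858) = 54012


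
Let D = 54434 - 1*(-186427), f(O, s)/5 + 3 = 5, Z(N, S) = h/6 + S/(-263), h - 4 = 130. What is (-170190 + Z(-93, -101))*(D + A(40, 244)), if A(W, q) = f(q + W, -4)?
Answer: -32339818829806/789 ≈ -4.0988e+10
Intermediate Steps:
h = 134 (h = 4 + 130 = 134)
Z(N, S) = 67/3 - S/263 (Z(N, S) = 134/6 + S/(-263) = 134*(⅙) + S*(-1/263) = 67/3 - S/263)
f(O, s) = 10 (f(O, s) = -15 + 5*5 = -15 + 25 = 10)
A(W, q) = 10
D = 240861 (D = 54434 + 186427 = 240861)
(-170190 + Z(-93, -101))*(D + A(40, 244)) = (-170190 + (67/3 - 1/263*(-101)))*(240861 + 10) = (-170190 + (67/3 + 101/263))*240871 = (-170190 + 17924/789)*240871 = -134261986/789*240871 = -32339818829806/789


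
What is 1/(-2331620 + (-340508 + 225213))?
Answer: -1/2446915 ≈ -4.0868e-7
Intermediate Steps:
1/(-2331620 + (-340508 + 225213)) = 1/(-2331620 - 115295) = 1/(-2446915) = -1/2446915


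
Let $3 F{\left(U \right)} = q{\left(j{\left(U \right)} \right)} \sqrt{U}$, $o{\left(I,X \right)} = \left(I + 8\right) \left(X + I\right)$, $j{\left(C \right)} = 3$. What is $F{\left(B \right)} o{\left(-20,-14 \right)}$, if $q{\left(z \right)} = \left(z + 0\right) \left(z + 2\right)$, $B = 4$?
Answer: $4080$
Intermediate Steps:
$o{\left(I,X \right)} = \left(8 + I\right) \left(I + X\right)$
$q{\left(z \right)} = z \left(2 + z\right)$
$F{\left(U \right)} = 5 \sqrt{U}$ ($F{\left(U \right)} = \frac{3 \left(2 + 3\right) \sqrt{U}}{3} = \frac{3 \cdot 5 \sqrt{U}}{3} = \frac{15 \sqrt{U}}{3} = 5 \sqrt{U}$)
$F{\left(B \right)} o{\left(-20,-14 \right)} = 5 \sqrt{4} \left(\left(-20\right)^{2} + 8 \left(-20\right) + 8 \left(-14\right) - -280\right) = 5 \cdot 2 \left(400 - 160 - 112 + 280\right) = 10 \cdot 408 = 4080$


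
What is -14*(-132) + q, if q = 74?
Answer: 1922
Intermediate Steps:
-14*(-132) + q = -14*(-132) + 74 = 1848 + 74 = 1922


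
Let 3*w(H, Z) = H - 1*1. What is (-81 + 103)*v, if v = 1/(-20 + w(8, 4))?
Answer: -66/53 ≈ -1.2453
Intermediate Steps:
w(H, Z) = -1/3 + H/3 (w(H, Z) = (H - 1*1)/3 = (H - 1)/3 = (-1 + H)/3 = -1/3 + H/3)
v = -3/53 (v = 1/(-20 + (-1/3 + (1/3)*8)) = 1/(-20 + (-1/3 + 8/3)) = 1/(-20 + 7/3) = 1/(-53/3) = -3/53 ≈ -0.056604)
(-81 + 103)*v = (-81 + 103)*(-3/53) = 22*(-3/53) = -66/53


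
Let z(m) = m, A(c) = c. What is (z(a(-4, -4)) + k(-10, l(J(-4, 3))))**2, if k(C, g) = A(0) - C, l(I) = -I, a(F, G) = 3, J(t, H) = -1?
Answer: 169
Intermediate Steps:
k(C, g) = -C (k(C, g) = 0 - C = -C)
(z(a(-4, -4)) + k(-10, l(J(-4, 3))))**2 = (3 - 1*(-10))**2 = (3 + 10)**2 = 13**2 = 169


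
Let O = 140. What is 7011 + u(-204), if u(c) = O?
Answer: 7151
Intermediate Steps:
u(c) = 140
7011 + u(-204) = 7011 + 140 = 7151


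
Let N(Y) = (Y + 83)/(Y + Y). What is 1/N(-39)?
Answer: -39/22 ≈ -1.7727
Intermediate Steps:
N(Y) = (83 + Y)/(2*Y) (N(Y) = (83 + Y)/((2*Y)) = (83 + Y)*(1/(2*Y)) = (83 + Y)/(2*Y))
1/N(-39) = 1/((½)*(83 - 39)/(-39)) = 1/((½)*(-1/39)*44) = 1/(-22/39) = -39/22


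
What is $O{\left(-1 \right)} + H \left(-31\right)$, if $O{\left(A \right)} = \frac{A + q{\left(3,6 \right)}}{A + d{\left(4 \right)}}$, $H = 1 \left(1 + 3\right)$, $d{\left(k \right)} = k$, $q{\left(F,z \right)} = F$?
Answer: $- \frac{370}{3} \approx -123.33$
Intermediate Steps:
$H = 4$ ($H = 1 \cdot 4 = 4$)
$O{\left(A \right)} = \frac{3 + A}{4 + A}$ ($O{\left(A \right)} = \frac{A + 3}{A + 4} = \frac{3 + A}{4 + A}$)
$O{\left(-1 \right)} + H \left(-31\right) = \frac{3 - 1}{4 - 1} + 4 \left(-31\right) = \frac{1}{3} \cdot 2 - 124 = \frac{2}{3} - 124 = - \frac{370}{3}$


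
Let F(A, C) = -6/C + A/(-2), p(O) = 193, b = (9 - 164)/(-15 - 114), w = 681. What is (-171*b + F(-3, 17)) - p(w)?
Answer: -580879/1462 ≈ -397.32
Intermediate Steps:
b = 155/129 (b = -155/(-129) = -155*(-1/129) = 155/129 ≈ 1.2015)
F(A, C) = -6/C - A/2 (F(A, C) = -6/C + A*(-½) = -6/C - A/2)
(-171*b + F(-3, 17)) - p(w) = (-171*155/129 + (-6/17 - ½*(-3))) - 1*193 = (-8835/43 + (-6*1/17 + 3/2)) - 193 = (-8835/43 + (-6/17 + 3/2)) - 193 = (-8835/43 + 39/34) - 193 = -298713/1462 - 193 = -580879/1462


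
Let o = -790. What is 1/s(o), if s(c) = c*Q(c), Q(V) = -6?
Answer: 1/4740 ≈ 0.00021097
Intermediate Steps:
s(c) = -6*c (s(c) = c*(-6) = -6*c)
1/s(o) = 1/(-6*(-790)) = 1/4740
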